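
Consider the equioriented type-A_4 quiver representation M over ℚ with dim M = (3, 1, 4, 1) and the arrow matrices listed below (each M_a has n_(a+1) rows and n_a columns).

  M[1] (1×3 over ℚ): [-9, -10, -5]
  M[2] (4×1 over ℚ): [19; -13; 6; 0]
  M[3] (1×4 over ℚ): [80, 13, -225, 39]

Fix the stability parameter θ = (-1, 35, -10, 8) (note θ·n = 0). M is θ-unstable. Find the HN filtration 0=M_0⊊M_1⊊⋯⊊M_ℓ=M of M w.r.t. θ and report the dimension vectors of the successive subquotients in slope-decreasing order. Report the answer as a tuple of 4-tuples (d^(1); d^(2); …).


Via rank(M_{q-1}∘⋯∘M_p): M ≅ I[1,1]^2, I[1,4], I[3,3]^3.
μ_θ-semistable layers: μ^(1)=11; μ^(2)=-1; μ^(3)=-10

((0, 1, 1, 1); (3, 0, 0, 0); (0, 0, 3, 0))


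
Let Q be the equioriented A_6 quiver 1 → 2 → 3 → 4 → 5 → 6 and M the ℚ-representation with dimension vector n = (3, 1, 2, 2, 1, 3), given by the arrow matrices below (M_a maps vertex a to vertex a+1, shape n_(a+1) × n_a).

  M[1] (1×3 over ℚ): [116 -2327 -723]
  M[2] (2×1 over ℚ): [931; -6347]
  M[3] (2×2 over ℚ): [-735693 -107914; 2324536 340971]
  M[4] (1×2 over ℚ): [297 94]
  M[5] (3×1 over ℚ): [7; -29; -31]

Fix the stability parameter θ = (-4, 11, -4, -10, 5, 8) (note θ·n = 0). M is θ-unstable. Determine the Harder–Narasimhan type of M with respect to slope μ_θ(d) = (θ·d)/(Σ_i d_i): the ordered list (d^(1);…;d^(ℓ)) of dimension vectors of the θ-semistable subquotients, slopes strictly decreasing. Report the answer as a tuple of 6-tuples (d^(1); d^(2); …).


Barcode: M ≅ I[1,1]^2, I[1,6], I[3,4], I[6,6]^2. HN layers by μ_θ (5 steps, strictly decreasing):
  μ^(1)=8; μ^(2)=5; μ^(3)=-1; μ^(4)=-4; μ^(5)=-7

((0, 0, 0, 0, 0, 3); (0, 0, 0, 0, 1, 0); (0, 1, 1, 1, 0, 0); (3, 0, 0, 0, 0, 0); (0, 0, 1, 1, 0, 0))


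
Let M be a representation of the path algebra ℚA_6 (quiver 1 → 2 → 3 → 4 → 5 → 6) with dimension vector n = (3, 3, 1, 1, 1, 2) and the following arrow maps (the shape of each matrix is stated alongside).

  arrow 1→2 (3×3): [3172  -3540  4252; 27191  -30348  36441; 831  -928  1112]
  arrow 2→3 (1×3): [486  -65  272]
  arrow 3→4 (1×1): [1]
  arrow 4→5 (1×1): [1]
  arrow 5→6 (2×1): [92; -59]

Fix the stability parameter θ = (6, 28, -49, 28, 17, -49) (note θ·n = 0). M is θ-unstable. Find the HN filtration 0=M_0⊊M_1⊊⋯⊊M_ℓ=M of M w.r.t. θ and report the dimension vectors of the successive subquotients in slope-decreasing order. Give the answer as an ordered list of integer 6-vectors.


Via rank(M_{q-1}∘⋯∘M_p): M ≅ I[1,2]^2, I[1,6], I[6,6].
μ_θ-semistable layers: μ^(1)=28; μ^(2)=6; μ^(3)=-4/3; μ^(4)=-5; μ^(5)=-49

((0, 2, 0, 0, 0, 0); (2, 0, 0, 0, 0, 0); (0, 0, 0, 1, 1, 1); (1, 1, 1, 0, 0, 0); (0, 0, 0, 0, 0, 1))


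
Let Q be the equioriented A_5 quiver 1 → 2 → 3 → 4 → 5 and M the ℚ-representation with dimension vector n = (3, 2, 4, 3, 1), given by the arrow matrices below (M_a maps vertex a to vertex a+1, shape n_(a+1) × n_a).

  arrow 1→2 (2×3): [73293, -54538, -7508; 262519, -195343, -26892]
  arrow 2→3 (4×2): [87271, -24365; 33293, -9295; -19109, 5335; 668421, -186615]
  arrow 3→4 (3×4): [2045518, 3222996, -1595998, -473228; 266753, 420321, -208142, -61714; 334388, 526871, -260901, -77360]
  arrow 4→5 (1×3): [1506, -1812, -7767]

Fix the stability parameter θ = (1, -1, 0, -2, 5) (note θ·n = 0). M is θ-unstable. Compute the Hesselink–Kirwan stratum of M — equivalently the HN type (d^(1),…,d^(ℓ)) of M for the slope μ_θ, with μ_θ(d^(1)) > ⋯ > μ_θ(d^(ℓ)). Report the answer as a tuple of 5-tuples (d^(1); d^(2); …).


Interval decomposition of M: I[1,1], I[1,2], I[1,3], I[3,3], I[3,4], I[3,5], I[4,4].
HN type (ℓ=5): μ^(1)=5; μ^(2)=1; μ^(3)=0; μ^(4)=-1; μ^(5)=-2

((0, 0, 0, 0, 1); (1, 0, 0, 0, 0); (2, 2, 2, 0, 0); (0, 0, 2, 2, 0); (0, 0, 0, 1, 0))


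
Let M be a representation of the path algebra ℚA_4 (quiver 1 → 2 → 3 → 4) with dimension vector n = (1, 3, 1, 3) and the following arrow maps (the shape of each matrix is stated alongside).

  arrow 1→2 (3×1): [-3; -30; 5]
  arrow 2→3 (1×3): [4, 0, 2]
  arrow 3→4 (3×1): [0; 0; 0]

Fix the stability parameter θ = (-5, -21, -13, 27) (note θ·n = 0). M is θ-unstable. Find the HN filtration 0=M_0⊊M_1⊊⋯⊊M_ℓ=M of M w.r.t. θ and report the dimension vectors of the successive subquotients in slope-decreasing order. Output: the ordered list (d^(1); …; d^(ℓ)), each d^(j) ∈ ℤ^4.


Via rank(M_{q-1}∘⋯∘M_p): M ≅ I[1,3], I[2,2]^2, I[4,4]^3.
μ_θ-semistable layers: μ^(1)=27; μ^(2)=-13; μ^(3)=-21

((0, 0, 0, 3); (1, 1, 1, 0); (0, 2, 0, 0))


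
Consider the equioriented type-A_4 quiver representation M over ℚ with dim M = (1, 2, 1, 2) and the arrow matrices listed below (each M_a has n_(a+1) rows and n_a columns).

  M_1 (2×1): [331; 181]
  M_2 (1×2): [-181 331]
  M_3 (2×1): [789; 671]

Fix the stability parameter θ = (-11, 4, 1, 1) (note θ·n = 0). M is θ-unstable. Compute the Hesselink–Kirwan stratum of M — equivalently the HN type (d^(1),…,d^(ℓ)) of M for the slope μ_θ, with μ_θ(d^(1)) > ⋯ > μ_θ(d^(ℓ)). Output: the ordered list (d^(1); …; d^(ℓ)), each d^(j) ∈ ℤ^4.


Barcode: M ≅ I[1,2], I[2,4], I[4,4]. HN layers by μ_θ (4 steps, strictly decreasing):
  μ^(1)=4; μ^(2)=2; μ^(3)=1; μ^(4)=-11

((0, 1, 0, 0); (0, 1, 1, 1); (0, 0, 0, 1); (1, 0, 0, 0))


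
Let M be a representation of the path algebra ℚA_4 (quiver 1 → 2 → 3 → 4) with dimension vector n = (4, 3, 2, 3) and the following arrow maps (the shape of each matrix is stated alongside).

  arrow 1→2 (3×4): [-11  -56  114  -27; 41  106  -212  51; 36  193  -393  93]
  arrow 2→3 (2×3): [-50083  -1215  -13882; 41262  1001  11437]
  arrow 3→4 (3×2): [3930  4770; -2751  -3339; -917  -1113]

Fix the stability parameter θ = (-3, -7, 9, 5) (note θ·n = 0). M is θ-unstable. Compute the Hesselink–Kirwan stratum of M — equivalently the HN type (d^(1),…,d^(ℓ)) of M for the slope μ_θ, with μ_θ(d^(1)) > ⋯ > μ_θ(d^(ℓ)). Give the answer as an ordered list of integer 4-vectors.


Barcode: M ≅ I[1,1], I[1,2], I[1,3], I[1,4], I[4,4]^2. HN layers by μ_θ (5 steps, strictly decreasing):
  μ^(1)=9; μ^(2)=7; μ^(3)=5; μ^(4)=-3; μ^(5)=-5

((0, 0, 1, 0); (0, 0, 1, 1); (0, 0, 0, 2); (1, 0, 0, 0); (3, 3, 0, 0))


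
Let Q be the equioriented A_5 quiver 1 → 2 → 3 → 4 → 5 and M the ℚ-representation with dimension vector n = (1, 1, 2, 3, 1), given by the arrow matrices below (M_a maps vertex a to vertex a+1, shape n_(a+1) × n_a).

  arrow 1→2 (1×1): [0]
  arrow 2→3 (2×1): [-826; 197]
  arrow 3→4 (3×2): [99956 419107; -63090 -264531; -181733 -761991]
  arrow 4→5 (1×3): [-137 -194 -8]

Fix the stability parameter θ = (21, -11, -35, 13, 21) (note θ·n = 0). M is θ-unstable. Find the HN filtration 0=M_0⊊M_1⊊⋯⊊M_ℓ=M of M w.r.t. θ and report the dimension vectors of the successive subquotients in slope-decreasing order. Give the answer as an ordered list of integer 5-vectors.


Via rank(M_{q-1}∘⋯∘M_p): M ≅ I[1,1], I[2,5], I[3,4], I[4,4].
μ_θ-semistable layers: μ^(1)=21; μ^(2)=13; μ^(3)=-23; μ^(4)=-35

((1, 0, 0, 0, 1); (0, 0, 0, 3, 0); (0, 1, 1, 0, 0); (0, 0, 1, 0, 0))


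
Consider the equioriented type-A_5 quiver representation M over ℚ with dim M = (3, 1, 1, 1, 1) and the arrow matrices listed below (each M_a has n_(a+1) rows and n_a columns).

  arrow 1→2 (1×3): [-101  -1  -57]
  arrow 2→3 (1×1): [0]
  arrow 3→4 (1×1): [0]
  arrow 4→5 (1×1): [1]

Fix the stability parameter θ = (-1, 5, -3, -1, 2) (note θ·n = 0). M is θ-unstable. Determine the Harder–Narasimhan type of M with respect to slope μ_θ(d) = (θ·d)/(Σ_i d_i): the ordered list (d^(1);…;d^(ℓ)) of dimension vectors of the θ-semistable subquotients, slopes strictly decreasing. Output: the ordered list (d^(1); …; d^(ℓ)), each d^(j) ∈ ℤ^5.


Interval decomposition of M: I[1,1]^2, I[1,2], I[3,3], I[4,5].
HN type (ℓ=4): μ^(1)=5; μ^(2)=2; μ^(3)=-1; μ^(4)=-3

((0, 1, 0, 0, 0); (0, 0, 0, 0, 1); (3, 0, 0, 1, 0); (0, 0, 1, 0, 0))


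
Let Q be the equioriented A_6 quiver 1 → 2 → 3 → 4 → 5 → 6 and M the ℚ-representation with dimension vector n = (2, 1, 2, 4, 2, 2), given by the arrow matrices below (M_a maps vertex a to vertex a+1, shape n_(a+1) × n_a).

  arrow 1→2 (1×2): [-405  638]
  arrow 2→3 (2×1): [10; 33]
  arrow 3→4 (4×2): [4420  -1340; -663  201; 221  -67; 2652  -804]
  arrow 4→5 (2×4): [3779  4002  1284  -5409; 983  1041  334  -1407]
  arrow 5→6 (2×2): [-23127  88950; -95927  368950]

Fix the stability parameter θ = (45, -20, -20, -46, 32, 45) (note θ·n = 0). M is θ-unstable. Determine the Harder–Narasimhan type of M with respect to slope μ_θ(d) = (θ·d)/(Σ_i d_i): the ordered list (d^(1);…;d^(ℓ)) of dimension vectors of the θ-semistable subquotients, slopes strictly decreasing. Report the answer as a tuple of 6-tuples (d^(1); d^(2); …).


Via rank(M_{q-1}∘⋯∘M_p): M ≅ I[1,1], I[1,5], I[3,3], I[4,4]^2, I[4,6], I[6,6].
μ_θ-semistable layers: μ^(1)=45; μ^(2)=32; μ^(3)=-41/4; μ^(4)=-20; μ^(5)=-46

((1, 0, 0, 0, 0, 2); (0, 0, 0, 0, 2, 0); (1, 1, 1, 1, 0, 0); (0, 0, 1, 0, 0, 0); (0, 0, 0, 3, 0, 0))


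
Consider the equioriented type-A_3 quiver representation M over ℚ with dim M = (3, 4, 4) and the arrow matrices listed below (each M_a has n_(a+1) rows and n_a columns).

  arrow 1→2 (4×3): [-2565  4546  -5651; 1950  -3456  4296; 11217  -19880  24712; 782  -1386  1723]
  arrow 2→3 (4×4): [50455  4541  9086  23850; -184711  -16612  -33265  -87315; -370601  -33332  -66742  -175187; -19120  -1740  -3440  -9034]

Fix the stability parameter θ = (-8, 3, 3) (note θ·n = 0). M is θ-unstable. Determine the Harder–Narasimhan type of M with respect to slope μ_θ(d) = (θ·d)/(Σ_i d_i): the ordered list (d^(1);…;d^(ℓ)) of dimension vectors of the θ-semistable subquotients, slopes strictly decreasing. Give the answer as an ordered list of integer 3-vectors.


Via rank(M_{q-1}∘⋯∘M_p): M ≅ I[1,1], I[1,3]^2, I[2,3]^2.
μ_θ-semistable layers: μ^(1)=3; μ^(2)=-8

((0, 4, 4); (3, 0, 0))


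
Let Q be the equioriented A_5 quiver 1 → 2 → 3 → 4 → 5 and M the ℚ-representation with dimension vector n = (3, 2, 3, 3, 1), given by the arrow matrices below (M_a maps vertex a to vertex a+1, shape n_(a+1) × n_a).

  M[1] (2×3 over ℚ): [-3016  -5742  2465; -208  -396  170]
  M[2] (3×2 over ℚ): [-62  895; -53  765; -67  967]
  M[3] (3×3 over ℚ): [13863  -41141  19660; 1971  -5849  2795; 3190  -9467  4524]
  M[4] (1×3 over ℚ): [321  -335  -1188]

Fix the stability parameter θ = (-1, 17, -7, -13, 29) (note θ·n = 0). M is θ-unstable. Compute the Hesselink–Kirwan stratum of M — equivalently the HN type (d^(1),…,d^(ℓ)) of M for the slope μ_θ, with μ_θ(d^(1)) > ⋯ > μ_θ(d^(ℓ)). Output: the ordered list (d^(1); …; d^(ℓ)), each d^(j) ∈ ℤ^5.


Barcode: M ≅ I[1,1]^2, I[1,5], I[2,4], I[3,4]. HN layers by μ_θ (3 steps, strictly decreasing):
  μ^(1)=29; μ^(2)=-1; μ^(3)=-10

((0, 0, 0, 0, 1); (3, 2, 2, 2, 0); (0, 0, 1, 1, 0))


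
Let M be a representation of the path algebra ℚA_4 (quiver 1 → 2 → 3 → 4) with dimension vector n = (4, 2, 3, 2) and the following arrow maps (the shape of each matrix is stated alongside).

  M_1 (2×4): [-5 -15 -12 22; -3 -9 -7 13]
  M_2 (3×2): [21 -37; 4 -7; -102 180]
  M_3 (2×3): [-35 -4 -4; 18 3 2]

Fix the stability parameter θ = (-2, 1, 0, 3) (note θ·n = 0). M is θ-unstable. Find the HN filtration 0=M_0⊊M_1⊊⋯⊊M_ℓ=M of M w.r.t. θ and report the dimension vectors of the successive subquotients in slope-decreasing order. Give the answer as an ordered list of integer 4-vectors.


Via rank(M_{q-1}∘⋯∘M_p): M ≅ I[1,1]^2, I[1,4]^2, I[3,3].
μ_θ-semistable layers: μ^(1)=3; μ^(2)=1/2; μ^(3)=0; μ^(4)=-2

((0, 0, 0, 2); (0, 2, 2, 0); (0, 0, 1, 0); (4, 0, 0, 0))


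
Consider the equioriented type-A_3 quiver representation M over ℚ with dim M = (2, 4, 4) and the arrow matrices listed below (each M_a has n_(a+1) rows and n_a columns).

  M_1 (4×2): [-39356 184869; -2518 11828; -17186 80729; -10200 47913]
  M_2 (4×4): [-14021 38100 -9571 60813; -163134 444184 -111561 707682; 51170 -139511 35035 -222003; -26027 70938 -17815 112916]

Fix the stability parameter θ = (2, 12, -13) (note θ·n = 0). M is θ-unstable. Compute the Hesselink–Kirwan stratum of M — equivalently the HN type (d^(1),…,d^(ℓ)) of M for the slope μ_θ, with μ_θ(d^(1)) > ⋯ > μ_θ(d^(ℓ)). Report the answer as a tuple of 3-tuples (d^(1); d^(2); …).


Interval decomposition of M: I[1,3]^2, I[2,3]^2.
HN type (ℓ=2): μ^(1)=1/3; μ^(2)=-1/2

((2, 2, 2); (0, 2, 2))


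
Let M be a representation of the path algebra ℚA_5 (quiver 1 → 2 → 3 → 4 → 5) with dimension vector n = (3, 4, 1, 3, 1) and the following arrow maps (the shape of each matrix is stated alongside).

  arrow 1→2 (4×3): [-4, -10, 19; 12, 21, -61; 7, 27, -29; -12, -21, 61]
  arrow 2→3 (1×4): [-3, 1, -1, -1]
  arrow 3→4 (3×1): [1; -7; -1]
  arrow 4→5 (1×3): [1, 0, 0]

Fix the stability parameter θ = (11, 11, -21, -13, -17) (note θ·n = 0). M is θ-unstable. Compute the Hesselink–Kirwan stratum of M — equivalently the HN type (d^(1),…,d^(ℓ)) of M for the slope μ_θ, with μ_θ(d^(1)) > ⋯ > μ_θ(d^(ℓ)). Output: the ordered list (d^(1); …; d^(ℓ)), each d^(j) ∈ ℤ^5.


Interval decomposition of M: I[1,2]^2, I[1,5], I[2,2], I[4,4]^2.
HN type (ℓ=3): μ^(1)=11; μ^(2)=-29/5; μ^(3)=-13

((2, 3, 0, 0, 0); (1, 1, 1, 1, 1); (0, 0, 0, 2, 0))


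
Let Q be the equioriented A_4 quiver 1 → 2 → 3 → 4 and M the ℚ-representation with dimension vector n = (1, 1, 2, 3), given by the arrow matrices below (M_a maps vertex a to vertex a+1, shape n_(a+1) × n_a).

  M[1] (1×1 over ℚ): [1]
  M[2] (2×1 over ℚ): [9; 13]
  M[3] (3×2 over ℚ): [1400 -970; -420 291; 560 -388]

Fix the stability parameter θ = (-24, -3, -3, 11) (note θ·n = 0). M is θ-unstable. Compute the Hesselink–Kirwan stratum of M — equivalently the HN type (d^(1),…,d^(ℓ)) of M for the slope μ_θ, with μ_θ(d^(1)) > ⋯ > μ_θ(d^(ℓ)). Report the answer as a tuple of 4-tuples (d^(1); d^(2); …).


Via rank(M_{q-1}∘⋯∘M_p): M ≅ I[1,4], I[3,3], I[4,4]^2.
μ_θ-semistable layers: μ^(1)=11; μ^(2)=-3; μ^(3)=-24

((0, 0, 0, 3); (0, 1, 2, 0); (1, 0, 0, 0))


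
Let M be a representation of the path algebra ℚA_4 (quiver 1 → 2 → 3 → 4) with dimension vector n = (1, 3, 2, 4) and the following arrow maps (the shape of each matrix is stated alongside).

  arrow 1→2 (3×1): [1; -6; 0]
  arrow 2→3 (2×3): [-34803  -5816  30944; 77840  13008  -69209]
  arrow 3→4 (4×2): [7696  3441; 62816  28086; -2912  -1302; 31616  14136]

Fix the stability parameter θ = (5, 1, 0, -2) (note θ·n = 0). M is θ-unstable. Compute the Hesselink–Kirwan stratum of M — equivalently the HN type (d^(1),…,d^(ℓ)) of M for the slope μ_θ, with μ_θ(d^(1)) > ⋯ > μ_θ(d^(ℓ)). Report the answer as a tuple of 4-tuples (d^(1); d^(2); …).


Interval decomposition of M: I[1,3], I[2,2], I[2,4], I[4,4]^3.
HN type (ℓ=4): μ^(1)=2; μ^(2)=1; μ^(3)=-1/3; μ^(4)=-2

((1, 1, 1, 0); (0, 1, 0, 0); (0, 1, 1, 1); (0, 0, 0, 3))


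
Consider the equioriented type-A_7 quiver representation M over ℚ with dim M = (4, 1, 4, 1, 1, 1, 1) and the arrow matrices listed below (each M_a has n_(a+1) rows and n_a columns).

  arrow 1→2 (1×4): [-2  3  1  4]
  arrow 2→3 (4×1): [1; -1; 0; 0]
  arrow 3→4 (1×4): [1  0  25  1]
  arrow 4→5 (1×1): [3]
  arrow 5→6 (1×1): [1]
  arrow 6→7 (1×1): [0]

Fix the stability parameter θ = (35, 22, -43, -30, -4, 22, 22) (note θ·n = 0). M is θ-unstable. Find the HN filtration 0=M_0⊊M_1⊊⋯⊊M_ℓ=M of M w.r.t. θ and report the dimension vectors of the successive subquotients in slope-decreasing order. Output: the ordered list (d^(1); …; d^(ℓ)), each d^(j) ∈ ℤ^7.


Interval decomposition of M: I[1,1]^3, I[1,6], I[3,3]^3, I[7,7].
HN type (ℓ=4): μ^(1)=35; μ^(2)=22; μ^(3)=-4; μ^(4)=-43

((3, 0, 0, 0, 0, 0, 0); (0, 0, 0, 0, 0, 1, 1); (1, 1, 1, 1, 1, 0, 0); (0, 0, 3, 0, 0, 0, 0))


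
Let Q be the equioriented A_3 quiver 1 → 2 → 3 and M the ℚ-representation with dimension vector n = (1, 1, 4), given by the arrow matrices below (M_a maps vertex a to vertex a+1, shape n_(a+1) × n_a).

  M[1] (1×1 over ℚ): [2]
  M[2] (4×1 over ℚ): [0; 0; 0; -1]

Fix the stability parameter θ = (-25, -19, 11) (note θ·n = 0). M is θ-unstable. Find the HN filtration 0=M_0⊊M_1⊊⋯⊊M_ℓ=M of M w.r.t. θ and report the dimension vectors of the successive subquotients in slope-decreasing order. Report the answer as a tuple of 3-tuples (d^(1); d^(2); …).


Barcode: M ≅ I[1,3], I[3,3]^3. HN layers by μ_θ (3 steps, strictly decreasing):
  μ^(1)=11; μ^(2)=-19; μ^(3)=-25

((0, 0, 4); (0, 1, 0); (1, 0, 0))


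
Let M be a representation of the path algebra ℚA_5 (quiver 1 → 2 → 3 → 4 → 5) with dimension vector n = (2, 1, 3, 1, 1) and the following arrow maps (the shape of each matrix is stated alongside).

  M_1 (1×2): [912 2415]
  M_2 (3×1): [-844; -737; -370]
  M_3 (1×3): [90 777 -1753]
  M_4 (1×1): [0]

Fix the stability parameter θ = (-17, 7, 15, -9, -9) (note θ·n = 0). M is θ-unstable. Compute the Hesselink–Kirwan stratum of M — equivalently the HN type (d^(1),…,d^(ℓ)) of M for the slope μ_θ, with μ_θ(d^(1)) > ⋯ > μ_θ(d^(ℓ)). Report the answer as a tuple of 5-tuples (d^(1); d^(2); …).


Interval decomposition of M: I[1,1], I[1,4], I[3,3]^2, I[5,5].
HN type (ℓ=4): μ^(1)=15; μ^(2)=13/3; μ^(3)=-9; μ^(4)=-17

((0, 0, 2, 0, 0); (0, 1, 1, 1, 0); (0, 0, 0, 0, 1); (2, 0, 0, 0, 0))


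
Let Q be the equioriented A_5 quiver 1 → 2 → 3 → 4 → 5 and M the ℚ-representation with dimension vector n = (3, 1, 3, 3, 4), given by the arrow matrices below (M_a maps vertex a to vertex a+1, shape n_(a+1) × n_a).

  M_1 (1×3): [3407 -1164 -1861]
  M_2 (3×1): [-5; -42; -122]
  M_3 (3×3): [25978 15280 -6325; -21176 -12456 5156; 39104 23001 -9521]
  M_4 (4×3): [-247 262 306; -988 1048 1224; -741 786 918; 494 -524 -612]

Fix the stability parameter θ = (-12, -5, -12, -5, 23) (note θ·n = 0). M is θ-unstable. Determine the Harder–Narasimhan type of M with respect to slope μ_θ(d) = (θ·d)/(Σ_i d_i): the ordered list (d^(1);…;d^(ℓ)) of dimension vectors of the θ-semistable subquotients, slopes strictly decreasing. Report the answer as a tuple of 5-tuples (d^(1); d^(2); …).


Interval decomposition of M: I[1,1]^2, I[1,3], I[3,4], I[3,5], I[4,4], I[5,5]^3.
HN type (ℓ=4): μ^(1)=23; μ^(2)=-5; μ^(3)=-17/2; μ^(4)=-12

((0, 0, 0, 0, 4); (0, 0, 0, 3, 0); (0, 1, 1, 0, 0); (3, 0, 2, 0, 0))


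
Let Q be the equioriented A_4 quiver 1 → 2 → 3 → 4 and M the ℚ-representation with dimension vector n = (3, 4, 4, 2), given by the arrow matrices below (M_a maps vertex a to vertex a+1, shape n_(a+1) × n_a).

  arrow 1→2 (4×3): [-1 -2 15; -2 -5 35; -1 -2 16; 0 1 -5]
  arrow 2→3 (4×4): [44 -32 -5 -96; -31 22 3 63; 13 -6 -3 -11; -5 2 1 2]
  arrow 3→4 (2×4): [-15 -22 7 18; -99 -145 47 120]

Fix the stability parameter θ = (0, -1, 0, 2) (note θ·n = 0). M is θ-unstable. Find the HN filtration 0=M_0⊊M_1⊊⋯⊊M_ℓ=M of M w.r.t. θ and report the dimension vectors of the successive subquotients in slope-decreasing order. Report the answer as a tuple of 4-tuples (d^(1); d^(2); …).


Via rank(M_{q-1}∘⋯∘M_p): M ≅ I[1,3], I[1,4]^2, I[2,3].
μ_θ-semistable layers: μ^(1)=2; μ^(2)=0; μ^(3)=-1/2; μ^(4)=-1

((0, 0, 0, 2); (0, 0, 4, 0); (3, 3, 0, 0); (0, 1, 0, 0))


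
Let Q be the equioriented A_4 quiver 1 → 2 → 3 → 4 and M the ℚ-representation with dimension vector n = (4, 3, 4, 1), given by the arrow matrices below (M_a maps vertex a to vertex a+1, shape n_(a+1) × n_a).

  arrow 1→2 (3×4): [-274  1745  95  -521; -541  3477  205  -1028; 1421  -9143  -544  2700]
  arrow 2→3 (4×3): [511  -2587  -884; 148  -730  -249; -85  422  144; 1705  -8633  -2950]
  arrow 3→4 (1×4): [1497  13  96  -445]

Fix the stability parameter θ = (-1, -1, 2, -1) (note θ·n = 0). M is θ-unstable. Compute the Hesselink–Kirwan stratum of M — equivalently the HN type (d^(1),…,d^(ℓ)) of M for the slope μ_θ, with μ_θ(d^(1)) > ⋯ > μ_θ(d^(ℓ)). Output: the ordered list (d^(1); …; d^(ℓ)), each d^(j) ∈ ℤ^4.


Via rank(M_{q-1}∘⋯∘M_p): M ≅ I[1,1], I[1,3]^2, I[1,4], I[3,3].
μ_θ-semistable layers: μ^(1)=2; μ^(2)=1/2; μ^(3)=-1

((0, 0, 3, 0); (0, 0, 1, 1); (4, 3, 0, 0))


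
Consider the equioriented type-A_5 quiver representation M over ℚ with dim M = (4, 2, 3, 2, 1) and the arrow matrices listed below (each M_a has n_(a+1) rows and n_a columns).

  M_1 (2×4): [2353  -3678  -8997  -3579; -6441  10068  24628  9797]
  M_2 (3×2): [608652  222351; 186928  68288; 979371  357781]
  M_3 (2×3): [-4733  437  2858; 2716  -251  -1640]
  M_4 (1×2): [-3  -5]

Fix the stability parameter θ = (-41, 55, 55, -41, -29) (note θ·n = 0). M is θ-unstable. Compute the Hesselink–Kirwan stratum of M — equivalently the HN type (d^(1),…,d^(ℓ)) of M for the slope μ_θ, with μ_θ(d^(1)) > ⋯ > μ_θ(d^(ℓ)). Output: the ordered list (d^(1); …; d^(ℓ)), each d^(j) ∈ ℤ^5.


Barcode: M ≅ I[1,1]^2, I[1,3], I[1,5], I[3,4]. HN layers by μ_θ (4 steps, strictly decreasing):
  μ^(1)=55; μ^(2)=10; μ^(3)=7; μ^(4)=-41

((0, 1, 1, 0, 0); (0, 1, 1, 1, 1); (0, 0, 1, 1, 0); (4, 0, 0, 0, 0))


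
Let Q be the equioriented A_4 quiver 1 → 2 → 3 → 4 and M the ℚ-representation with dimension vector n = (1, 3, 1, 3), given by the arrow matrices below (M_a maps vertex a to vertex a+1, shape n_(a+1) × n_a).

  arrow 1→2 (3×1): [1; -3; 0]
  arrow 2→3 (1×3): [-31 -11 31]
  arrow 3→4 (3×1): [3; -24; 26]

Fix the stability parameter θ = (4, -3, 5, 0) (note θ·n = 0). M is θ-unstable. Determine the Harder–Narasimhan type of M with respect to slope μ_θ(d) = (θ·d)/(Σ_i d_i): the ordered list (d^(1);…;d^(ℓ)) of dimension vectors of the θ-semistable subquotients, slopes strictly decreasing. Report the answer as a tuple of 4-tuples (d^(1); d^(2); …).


Via rank(M_{q-1}∘⋯∘M_p): M ≅ I[1,4], I[2,2]^2, I[4,4]^2.
μ_θ-semistable layers: μ^(1)=5/2; μ^(2)=1/2; μ^(3)=0; μ^(4)=-3

((0, 0, 1, 1); (1, 1, 0, 0); (0, 0, 0, 2); (0, 2, 0, 0))


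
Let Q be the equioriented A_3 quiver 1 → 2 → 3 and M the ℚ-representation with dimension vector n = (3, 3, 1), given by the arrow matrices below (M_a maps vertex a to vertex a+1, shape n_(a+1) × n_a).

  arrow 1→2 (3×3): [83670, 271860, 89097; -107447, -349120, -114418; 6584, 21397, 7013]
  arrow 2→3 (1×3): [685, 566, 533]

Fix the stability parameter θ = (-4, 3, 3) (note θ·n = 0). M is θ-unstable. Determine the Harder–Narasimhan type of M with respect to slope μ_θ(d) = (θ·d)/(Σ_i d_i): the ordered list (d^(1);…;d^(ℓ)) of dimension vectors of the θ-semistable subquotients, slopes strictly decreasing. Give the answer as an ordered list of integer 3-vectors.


Interval decomposition of M: I[1,2]^2, I[1,3].
HN type (ℓ=2): μ^(1)=3; μ^(2)=-4

((0, 3, 1); (3, 0, 0))


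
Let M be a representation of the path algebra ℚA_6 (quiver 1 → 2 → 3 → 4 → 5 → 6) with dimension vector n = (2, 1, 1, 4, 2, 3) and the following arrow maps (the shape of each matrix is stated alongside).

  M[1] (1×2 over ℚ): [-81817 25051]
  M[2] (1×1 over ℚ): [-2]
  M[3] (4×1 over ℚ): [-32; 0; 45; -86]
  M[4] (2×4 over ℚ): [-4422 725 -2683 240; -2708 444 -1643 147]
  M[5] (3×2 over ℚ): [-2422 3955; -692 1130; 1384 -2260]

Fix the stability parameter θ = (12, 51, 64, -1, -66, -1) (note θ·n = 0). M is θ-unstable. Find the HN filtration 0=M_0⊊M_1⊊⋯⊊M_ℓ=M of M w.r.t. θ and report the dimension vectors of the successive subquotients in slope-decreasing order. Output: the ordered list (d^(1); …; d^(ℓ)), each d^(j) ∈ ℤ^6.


Via rank(M_{q-1}∘⋯∘M_p): M ≅ I[1,1], I[1,6], I[4,4]^2, I[4,5], I[6,6]^2.
μ_θ-semistable layers: μ^(1)=12; μ^(2)=59/6; μ^(3)=-1; μ^(4)=-67/2

((1, 0, 0, 0, 0, 0); (1, 1, 1, 1, 1, 1); (0, 0, 0, 2, 0, 2); (0, 0, 0, 1, 1, 0))


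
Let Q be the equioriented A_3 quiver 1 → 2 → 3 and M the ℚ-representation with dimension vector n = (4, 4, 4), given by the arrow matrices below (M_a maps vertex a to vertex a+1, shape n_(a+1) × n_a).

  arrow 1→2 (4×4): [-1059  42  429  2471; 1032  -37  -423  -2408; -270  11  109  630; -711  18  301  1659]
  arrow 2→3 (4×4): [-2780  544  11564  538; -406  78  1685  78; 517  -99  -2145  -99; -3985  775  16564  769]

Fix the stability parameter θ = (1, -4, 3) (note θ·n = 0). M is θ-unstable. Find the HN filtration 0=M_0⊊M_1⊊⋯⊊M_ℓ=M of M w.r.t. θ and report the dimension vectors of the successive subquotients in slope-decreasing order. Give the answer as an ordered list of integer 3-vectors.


Via rank(M_{q-1}∘⋯∘M_p): M ≅ I[1,1], I[1,3]^3, I[2,2], I[3,3].
μ_θ-semistable layers: μ^(1)=3; μ^(2)=1; μ^(3)=-3/2; μ^(4)=-4

((0, 0, 4); (1, 0, 0); (3, 3, 0); (0, 1, 0))


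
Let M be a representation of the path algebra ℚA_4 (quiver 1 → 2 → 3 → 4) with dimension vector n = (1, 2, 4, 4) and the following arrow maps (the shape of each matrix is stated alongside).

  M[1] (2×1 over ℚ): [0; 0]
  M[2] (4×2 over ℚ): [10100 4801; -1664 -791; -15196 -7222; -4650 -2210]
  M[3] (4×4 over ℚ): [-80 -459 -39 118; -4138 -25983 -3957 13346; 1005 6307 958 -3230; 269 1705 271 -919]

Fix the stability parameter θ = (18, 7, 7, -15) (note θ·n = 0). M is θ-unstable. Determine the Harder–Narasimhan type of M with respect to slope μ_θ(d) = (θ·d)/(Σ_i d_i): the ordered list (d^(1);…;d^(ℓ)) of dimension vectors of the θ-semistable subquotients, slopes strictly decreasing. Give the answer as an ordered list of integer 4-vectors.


Barcode: M ≅ I[1,1], I[2,4]^2, I[3,3], I[3,4], I[4,4]. HN layers by μ_θ (5 steps, strictly decreasing):
  μ^(1)=18; μ^(2)=7; μ^(3)=-1/3; μ^(4)=-4; μ^(5)=-15

((1, 0, 0, 0); (0, 0, 1, 0); (0, 2, 2, 2); (0, 0, 1, 1); (0, 0, 0, 1))


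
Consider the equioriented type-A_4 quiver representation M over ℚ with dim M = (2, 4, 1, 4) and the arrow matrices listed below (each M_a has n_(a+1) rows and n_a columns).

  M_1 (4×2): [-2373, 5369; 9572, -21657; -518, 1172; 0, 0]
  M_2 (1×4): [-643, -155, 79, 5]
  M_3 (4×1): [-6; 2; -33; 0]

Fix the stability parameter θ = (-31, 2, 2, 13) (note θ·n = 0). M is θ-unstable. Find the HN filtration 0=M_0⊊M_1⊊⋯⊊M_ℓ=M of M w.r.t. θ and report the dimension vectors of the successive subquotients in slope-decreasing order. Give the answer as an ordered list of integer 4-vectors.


Interval decomposition of M: I[1,2], I[1,4], I[2,2]^2, I[4,4]^3.
HN type (ℓ=3): μ^(1)=13; μ^(2)=2; μ^(3)=-31

((0, 0, 0, 4); (0, 4, 1, 0); (2, 0, 0, 0))


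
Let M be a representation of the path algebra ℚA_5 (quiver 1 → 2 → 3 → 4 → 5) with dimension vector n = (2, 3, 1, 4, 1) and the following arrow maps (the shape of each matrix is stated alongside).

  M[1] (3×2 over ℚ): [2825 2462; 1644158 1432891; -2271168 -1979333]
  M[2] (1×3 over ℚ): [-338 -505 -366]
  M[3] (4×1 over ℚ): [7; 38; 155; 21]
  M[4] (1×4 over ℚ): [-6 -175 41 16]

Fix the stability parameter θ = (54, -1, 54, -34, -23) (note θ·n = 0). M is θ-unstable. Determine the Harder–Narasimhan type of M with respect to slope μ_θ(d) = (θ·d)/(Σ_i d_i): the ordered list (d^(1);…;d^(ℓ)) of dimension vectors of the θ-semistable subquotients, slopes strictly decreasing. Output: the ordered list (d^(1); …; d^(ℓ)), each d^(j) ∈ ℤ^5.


Barcode: M ≅ I[1,2], I[1,5], I[2,2], I[4,4]^3. HN layers by μ_θ (4 steps, strictly decreasing):
  μ^(1)=53/2; μ^(2)=10; μ^(3)=-1; μ^(4)=-34

((1, 1, 0, 0, 0); (1, 1, 1, 1, 1); (0, 1, 0, 0, 0); (0, 0, 0, 3, 0))


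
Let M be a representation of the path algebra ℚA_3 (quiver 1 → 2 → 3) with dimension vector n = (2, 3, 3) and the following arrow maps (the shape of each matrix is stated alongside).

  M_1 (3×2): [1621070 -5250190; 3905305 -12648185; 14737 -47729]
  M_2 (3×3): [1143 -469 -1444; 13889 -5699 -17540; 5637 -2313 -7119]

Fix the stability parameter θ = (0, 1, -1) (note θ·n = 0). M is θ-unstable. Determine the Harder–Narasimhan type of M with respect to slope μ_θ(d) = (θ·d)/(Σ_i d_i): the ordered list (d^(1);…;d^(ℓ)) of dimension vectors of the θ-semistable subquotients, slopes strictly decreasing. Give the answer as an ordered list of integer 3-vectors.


Barcode: M ≅ I[1,1], I[1,3], I[2,2], I[2,3], I[3,3]. HN layers by μ_θ (3 steps, strictly decreasing):
  μ^(1)=1; μ^(2)=0; μ^(3)=-1

((0, 1, 0); (2, 2, 2); (0, 0, 1))


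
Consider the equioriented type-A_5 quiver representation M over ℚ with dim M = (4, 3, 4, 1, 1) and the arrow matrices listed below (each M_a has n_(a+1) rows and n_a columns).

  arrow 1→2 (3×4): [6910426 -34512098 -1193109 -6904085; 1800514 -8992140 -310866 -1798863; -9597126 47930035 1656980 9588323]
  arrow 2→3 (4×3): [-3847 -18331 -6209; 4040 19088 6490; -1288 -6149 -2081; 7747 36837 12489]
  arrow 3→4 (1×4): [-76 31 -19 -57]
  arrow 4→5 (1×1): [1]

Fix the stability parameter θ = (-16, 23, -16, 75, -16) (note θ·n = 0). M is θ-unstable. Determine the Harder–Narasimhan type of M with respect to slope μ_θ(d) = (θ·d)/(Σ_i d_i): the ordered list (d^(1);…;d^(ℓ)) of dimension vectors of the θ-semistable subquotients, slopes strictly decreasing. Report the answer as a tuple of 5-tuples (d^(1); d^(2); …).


Barcode: M ≅ I[1,1], I[1,3]^2, I[1,5], I[3,3]. HN layers by μ_θ (3 steps, strictly decreasing):
  μ^(1)=59/2; μ^(2)=7/2; μ^(3)=-16

((0, 0, 0, 1, 1); (0, 3, 3, 0, 0); (4, 0, 1, 0, 0))


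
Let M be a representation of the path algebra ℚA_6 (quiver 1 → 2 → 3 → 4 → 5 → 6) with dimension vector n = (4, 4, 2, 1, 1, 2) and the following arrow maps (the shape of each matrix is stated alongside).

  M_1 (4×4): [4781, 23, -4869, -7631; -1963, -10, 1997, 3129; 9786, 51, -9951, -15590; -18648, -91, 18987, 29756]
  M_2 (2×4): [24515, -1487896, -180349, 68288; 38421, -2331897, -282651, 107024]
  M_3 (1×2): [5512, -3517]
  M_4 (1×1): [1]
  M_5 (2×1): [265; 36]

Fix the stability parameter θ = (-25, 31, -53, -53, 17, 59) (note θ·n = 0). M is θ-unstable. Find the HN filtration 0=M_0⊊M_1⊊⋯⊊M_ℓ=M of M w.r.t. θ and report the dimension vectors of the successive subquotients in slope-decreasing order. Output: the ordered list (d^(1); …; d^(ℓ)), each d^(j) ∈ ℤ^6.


Barcode: M ≅ I[1,2]^2, I[1,3], I[1,6], I[6,6]. HN layers by μ_θ (5 steps, strictly decreasing):
  μ^(1)=59; μ^(2)=31; μ^(3)=17; μ^(4)=-11; μ^(5)=-25

((0, 0, 0, 0, 0, 2); (0, 2, 0, 0, 0, 0); (0, 0, 0, 0, 1, 0); (0, 1, 1, 0, 0, 0); (4, 1, 1, 1, 0, 0))


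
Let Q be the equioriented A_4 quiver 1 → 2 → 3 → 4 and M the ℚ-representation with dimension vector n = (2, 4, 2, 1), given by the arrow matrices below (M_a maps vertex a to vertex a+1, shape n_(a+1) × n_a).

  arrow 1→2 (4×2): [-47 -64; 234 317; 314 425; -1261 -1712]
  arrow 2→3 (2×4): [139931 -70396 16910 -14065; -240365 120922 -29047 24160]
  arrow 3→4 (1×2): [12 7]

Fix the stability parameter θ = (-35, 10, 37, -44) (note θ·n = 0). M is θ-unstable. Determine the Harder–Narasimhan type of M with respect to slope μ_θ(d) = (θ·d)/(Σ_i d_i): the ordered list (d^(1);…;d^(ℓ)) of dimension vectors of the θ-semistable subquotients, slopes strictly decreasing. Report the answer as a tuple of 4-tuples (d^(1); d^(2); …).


Via rank(M_{q-1}∘⋯∘M_p): M ≅ I[1,3], I[1,4], I[2,2]^2.
μ_θ-semistable layers: μ^(1)=37; μ^(2)=10; μ^(3)=1; μ^(4)=-35

((0, 0, 1, 0); (0, 3, 0, 0); (0, 1, 1, 1); (2, 0, 0, 0))


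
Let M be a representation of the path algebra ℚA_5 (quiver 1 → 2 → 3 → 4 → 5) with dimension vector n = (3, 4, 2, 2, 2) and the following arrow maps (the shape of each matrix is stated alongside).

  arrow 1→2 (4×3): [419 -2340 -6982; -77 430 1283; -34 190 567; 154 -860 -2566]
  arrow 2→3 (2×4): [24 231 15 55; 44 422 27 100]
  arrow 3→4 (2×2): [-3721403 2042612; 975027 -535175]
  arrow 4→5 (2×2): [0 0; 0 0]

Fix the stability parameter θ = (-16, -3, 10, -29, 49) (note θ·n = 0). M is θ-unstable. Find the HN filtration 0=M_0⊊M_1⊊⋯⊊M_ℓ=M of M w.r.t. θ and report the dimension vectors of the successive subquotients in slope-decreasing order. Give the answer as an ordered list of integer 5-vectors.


Interval decomposition of M: I[1,1], I[1,4]^2, I[2,2]^2, I[5,5]^2.
HN type (ℓ=4): μ^(1)=49; μ^(2)=-3; μ^(3)=-22/3; μ^(4)=-16

((0, 0, 0, 0, 2); (0, 2, 0, 0, 0); (0, 2, 2, 2, 0); (3, 0, 0, 0, 0))


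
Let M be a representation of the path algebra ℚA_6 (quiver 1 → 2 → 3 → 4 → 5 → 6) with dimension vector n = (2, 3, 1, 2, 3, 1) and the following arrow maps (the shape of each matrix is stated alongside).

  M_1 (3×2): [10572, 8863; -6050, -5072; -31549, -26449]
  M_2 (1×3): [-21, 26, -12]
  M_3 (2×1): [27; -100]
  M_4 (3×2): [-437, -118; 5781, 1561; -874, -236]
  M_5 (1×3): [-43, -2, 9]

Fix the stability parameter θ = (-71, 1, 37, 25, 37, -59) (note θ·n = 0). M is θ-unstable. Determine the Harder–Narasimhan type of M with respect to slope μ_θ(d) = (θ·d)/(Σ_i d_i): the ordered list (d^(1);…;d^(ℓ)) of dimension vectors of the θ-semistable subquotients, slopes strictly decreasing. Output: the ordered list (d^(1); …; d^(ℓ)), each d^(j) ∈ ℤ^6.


Barcode: M ≅ I[1,2], I[1,6], I[2,2], I[4,5], I[5,5]. HN layers by μ_θ (5 steps, strictly decreasing):
  μ^(1)=37; μ^(2)=25; μ^(3)=10; μ^(4)=1; μ^(5)=-71

((0, 0, 0, 0, 2, 0); (0, 0, 0, 1, 0, 0); (0, 0, 1, 1, 1, 1); (0, 3, 0, 0, 0, 0); (2, 0, 0, 0, 0, 0))


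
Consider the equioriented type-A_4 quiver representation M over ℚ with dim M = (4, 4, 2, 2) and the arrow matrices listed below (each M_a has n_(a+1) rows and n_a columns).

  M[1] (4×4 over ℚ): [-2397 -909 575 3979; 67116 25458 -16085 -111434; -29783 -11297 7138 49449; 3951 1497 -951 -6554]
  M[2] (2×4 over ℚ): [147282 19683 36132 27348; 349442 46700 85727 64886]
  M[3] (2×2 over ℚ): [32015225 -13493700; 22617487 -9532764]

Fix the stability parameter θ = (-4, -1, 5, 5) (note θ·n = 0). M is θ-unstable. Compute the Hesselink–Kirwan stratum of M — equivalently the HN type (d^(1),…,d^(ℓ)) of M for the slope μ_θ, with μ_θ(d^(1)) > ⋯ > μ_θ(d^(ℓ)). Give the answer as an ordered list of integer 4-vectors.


Via rank(M_{q-1}∘⋯∘M_p): M ≅ I[1,1], I[1,2], I[1,3], I[1,4], I[2,2], I[4,4].
μ_θ-semistable layers: μ^(1)=5; μ^(2)=-1; μ^(3)=-4

((0, 0, 2, 2); (0, 4, 0, 0); (4, 0, 0, 0))


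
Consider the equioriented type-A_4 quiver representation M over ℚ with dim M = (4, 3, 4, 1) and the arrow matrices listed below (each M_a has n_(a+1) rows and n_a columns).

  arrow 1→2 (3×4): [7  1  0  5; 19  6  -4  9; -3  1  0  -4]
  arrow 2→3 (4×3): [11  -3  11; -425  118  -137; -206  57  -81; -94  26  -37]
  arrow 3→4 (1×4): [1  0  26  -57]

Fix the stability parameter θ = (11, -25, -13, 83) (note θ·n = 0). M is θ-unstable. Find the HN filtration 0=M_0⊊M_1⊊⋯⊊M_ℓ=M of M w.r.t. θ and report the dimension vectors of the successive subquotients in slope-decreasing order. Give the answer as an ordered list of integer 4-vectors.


Barcode: M ≅ I[1,1], I[1,3]^2, I[1,4], I[3,3]. HN layers by μ_θ (4 steps, strictly decreasing):
  μ^(1)=83; μ^(2)=11; μ^(3)=-9; μ^(4)=-13

((0, 0, 0, 1); (1, 0, 0, 0); (3, 3, 3, 0); (0, 0, 1, 0))


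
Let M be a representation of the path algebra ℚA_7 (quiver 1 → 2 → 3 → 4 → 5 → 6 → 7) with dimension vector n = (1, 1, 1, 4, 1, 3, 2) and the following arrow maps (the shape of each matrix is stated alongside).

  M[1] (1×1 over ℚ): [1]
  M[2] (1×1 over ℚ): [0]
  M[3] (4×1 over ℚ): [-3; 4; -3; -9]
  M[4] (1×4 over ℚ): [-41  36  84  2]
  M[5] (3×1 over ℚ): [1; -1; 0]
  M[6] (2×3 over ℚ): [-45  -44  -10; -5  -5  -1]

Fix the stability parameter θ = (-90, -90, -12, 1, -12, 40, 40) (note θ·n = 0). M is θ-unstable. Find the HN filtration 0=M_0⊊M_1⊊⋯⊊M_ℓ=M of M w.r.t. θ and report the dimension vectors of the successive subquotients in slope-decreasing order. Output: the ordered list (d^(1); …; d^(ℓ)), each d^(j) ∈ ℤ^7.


Via rank(M_{q-1}∘⋯∘M_p): M ≅ I[1,2], I[3,7], I[4,4]^3, I[6,6], I[6,7].
μ_θ-semistable layers: μ^(1)=40; μ^(2)=1; μ^(3)=-11/2; μ^(4)=-12; μ^(5)=-90

((0, 0, 0, 0, 0, 3, 2); (0, 0, 0, 3, 0, 0, 0); (0, 0, 0, 1, 1, 0, 0); (0, 0, 1, 0, 0, 0, 0); (1, 1, 0, 0, 0, 0, 0))


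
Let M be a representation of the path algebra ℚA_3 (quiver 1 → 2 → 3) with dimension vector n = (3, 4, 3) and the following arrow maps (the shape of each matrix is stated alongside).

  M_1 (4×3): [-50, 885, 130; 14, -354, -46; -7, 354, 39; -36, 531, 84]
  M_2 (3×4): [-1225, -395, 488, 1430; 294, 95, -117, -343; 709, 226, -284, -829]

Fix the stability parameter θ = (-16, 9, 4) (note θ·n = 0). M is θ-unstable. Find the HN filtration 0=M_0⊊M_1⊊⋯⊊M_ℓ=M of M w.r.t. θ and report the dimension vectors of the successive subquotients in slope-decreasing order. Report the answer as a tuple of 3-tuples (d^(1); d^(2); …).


Interval decomposition of M: I[1,1], I[1,3]^2, I[2,2], I[2,3].
HN type (ℓ=3): μ^(1)=9; μ^(2)=13/2; μ^(3)=-16

((0, 1, 0); (0, 3, 3); (3, 0, 0))


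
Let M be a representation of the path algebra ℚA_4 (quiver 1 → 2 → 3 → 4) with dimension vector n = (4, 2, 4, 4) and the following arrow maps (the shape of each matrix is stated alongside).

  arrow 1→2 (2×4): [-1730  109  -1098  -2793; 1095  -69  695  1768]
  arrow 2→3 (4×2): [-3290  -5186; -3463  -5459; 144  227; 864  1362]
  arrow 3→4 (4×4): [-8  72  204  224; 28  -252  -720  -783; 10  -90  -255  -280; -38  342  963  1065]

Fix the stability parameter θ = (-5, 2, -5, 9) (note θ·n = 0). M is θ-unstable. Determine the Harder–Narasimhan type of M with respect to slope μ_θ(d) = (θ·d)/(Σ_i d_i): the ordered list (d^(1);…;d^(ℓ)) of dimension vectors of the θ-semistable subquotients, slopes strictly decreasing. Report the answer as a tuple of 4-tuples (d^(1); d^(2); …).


Interval decomposition of M: I[1,1]^2, I[1,3], I[1,4], I[3,3], I[3,4], I[4,4]^2.
HN type (ℓ=3): μ^(1)=9; μ^(2)=-3/2; μ^(3)=-5

((0, 0, 0, 4); (0, 2, 2, 0); (4, 0, 2, 0))


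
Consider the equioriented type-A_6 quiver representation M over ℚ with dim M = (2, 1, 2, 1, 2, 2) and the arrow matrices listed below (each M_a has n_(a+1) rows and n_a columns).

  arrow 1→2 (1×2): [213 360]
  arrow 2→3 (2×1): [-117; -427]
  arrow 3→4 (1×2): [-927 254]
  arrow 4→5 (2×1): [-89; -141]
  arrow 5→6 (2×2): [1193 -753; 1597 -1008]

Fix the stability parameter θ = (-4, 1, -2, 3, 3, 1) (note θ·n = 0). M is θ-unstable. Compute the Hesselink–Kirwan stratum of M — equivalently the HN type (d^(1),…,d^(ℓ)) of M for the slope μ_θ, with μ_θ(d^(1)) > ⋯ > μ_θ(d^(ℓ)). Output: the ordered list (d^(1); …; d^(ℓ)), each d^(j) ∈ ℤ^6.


Interval decomposition of M: I[1,1], I[1,6], I[3,3], I[5,6].
HN type (ℓ=5): μ^(1)=7/3; μ^(2)=2; μ^(3)=-1/2; μ^(4)=-2; μ^(5)=-4

((0, 0, 0, 1, 1, 1); (0, 0, 0, 0, 1, 1); (0, 1, 1, 0, 0, 0); (0, 0, 1, 0, 0, 0); (2, 0, 0, 0, 0, 0))


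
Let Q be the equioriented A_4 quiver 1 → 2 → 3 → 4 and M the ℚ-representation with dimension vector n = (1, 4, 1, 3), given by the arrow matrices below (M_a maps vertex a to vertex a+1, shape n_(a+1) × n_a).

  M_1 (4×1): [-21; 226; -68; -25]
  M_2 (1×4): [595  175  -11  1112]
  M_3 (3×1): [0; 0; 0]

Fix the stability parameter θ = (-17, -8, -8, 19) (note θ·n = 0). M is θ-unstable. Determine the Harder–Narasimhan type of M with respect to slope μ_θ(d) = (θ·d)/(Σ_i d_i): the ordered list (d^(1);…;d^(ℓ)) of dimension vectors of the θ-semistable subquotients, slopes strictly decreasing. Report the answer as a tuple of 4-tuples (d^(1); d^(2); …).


Barcode: M ≅ I[1,3], I[2,2]^3, I[4,4]^3. HN layers by μ_θ (3 steps, strictly decreasing):
  μ^(1)=19; μ^(2)=-8; μ^(3)=-17

((0, 0, 0, 3); (0, 4, 1, 0); (1, 0, 0, 0))
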